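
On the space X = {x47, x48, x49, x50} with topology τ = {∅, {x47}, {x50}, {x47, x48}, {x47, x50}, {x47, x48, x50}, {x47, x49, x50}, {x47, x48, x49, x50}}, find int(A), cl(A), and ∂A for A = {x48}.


int(A) = ∅, cl(A) = {x48}, ∂A = {x48}.

Closed sets in (X, τ) are complements of opens:
  closed(X, τ) = {∅, {x48}, {x49}, {x48, x49}, {x49, x50}, {x47, x48, x49}, {x48, x49, x50}, {x47, x48, x49, x50}}.
int(A) = ⋃ {U ∈ τ : U ⊆ A}. Opens contained in A: ∅.
Taking the union of these: int(A) = ∅.
cl(A) = ⋂ {C closed : A ⊆ C}. Closed sets containing A: {x48}, {x48, x49}, {x47, x48, x49}, {x48, x49, x50}, {x47, x48, x49, x50}.
Intersecting these: cl(A) = {x48}.
∂A = cl(A) ∖ int(A) = {x48} ∖ ∅ = {x48}.


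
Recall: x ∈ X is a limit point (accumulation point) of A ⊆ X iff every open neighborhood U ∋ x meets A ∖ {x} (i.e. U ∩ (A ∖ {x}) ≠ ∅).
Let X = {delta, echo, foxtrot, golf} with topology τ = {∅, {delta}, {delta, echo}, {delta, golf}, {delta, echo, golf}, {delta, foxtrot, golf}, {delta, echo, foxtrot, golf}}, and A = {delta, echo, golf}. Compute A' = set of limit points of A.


A' = {echo, foxtrot, golf}

For each x ∈ X, list the open sets U ∈ τ with x ∈ U, then check whether U ∩ (A ∖ {x}) ≠ ∅ for every such U.
  x = delta: open {delta} ∋ x has {delta} ∩ (A ∖ {delta}) = ∅, so x is NOT a limit point.
  x = echo: opens ∋ x are {delta, echo}, {delta, echo, golf}, {delta, echo, foxtrot, golf}; each meets A ∖ {echo}, so x IS a limit point.
  x = foxtrot: opens ∋ x are {delta, foxtrot, golf}, {delta, echo, foxtrot, golf}; each meets A ∖ {foxtrot}, so x IS a limit point.
  x = golf: opens ∋ x are {delta, golf}, {delta, echo, golf}, {delta, foxtrot, golf}, {delta, echo, foxtrot, golf}; each meets A ∖ {golf}, so x IS a limit point.
Collecting: A' = {echo, foxtrot, golf}.


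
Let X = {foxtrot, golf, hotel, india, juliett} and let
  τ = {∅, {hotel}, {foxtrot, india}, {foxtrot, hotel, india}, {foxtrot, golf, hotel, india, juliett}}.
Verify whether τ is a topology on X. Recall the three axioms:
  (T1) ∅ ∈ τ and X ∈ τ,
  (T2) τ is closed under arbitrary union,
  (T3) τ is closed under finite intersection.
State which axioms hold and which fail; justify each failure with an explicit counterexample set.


τ IS a topology on X.

Axiom (T1): ∅ ∈ τ? Yes; X ∈ τ? Yes.
Axiom (T2/T3): check pairwise unions and intersections of members of τ.
All pairwise intersections and unions checked — each lies in τ. Therefore τ satisfies (T1), (T2), (T3): it IS a topology on X.


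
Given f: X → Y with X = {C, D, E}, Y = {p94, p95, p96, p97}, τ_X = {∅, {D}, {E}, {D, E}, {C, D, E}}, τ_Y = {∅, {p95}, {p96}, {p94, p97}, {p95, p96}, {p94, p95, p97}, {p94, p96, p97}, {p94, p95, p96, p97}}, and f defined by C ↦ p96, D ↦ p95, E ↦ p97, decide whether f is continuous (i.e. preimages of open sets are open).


f is NOT continuous.

Compute f^{-1}(U) for each U ∈ τ_Y:
  U = ∅: f^{-1}(U) = ∅ ∈ τ_X ✓.
  U = {p95}: f^{-1}(U) = {D} ∈ τ_X ✓.
  U = {p96}: f^{-1}(U) = {C} ∉ τ_X ✗.
  U = {p94, p97}: f^{-1}(U) = {E} ∈ τ_X ✓.
  U = {p95, p96}: f^{-1}(U) = {C, D} ∉ τ_X ✗.
  U = {p94, p95, p97}: f^{-1}(U) = {D, E} ∈ τ_X ✓.
  U = {p94, p96, p97}: f^{-1}(U) = {C, E} ∉ τ_X ✗.
  U = {p94, p95, p96, p97}: f^{-1}(U) = {C, D, E} ∈ τ_X ✓.
Found U = {p96} with f^{-1}(U) = {C} not in τ_X. Therefore f is NOT continuous.


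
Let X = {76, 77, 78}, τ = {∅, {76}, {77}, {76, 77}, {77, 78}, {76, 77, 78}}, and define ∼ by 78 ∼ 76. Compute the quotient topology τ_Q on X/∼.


X/∼ = {[76=78], [77]}; |τ_Q| = 3.

Equivalence classes: [76=78], [77].
Quotient map π: X → X/∼ sends 76 ↦ [76=78], 77 ↦ [77], 78 ↦ [76=78].
For each subset V ⊆ X/∼, compute π^{-1}(V) ⊆ X and check whether π^{-1}(V) ∈ τ. V is open in τ_Q iff π^{-1}(V) ∈ τ.
  V = {}: π^{-1}(V) = ∅ ∈ τ ✓.
  V = {[76=78]}: π^{-1}(V) = {76, 78} ∉ τ ✗.
  V = {[77]}: π^{-1}(V) = {77} ∈ τ ✓.
  V = {[76=78], [77]}: π^{-1}(V) = {76, 77, 78} ∈ τ ✓.
Open sets in the quotient: τ_Q = {{}, {[77]}, {[76=78], [77]}} (3 elements).


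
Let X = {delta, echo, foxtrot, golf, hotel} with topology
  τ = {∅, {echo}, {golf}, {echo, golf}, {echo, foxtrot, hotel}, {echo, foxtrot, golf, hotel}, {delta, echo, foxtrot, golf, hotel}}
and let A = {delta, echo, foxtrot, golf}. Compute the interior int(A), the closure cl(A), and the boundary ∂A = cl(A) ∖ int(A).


int(A) = {echo, golf}, cl(A) = {delta, echo, foxtrot, golf, hotel}, ∂A = {delta, foxtrot, hotel}.

Closed sets in (X, τ) are complements of opens:
  closed(X, τ) = {∅, {delta}, {delta, golf}, {delta, foxtrot, hotel}, {delta, echo, foxtrot, hotel}, {delta, foxtrot, golf, hotel}, {delta, echo, foxtrot, golf, hotel}}.
int(A) = ⋃ {U ∈ τ : U ⊆ A}. Opens contained in A: ∅, {echo}, {golf}, {echo, golf}.
Taking the union of these: int(A) = {echo, golf}.
cl(A) = ⋂ {C closed : A ⊆ C}. Closed sets containing A: {delta, echo, foxtrot, golf, hotel}.
Intersecting these: cl(A) = {delta, echo, foxtrot, golf, hotel}.
∂A = cl(A) ∖ int(A) = {delta, echo, foxtrot, golf, hotel} ∖ {echo, golf} = {delta, foxtrot, hotel}.


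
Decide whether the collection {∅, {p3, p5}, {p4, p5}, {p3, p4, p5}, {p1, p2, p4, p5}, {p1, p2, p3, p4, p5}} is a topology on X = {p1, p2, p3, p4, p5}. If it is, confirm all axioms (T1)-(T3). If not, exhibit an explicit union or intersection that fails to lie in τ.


τ is NOT a topology on X.

Axiom (T1): ∅ ∈ τ? Yes; X ∈ τ? Yes.
Axiom (T2/T3): check pairwise unions and intersections of members of τ.
Counterexample for (T3): {p3, p5} ∩ {p4, p5} = {p5} ∉ τ. Therefore τ is NOT a topology.


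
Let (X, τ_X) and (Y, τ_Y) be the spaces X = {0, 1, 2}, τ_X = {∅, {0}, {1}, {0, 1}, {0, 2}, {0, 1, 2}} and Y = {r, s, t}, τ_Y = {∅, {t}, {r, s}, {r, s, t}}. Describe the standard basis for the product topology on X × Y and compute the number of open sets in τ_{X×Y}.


Basis B = {∅ × ∅, {0} × {t}, {1} × {t}, {0} × {r, s}, {0, 1} × {t}, {0, 2} × {t}, {1} × {r, s}, {0} × {r, s, t}, {0, 1, 2} × {t}, {1} × {r, s, t}, {0, 1} × {r, s}, {0, 2} × {r, s}, {0, 1} × {r, s, t}, {0, 2} × {r, s, t}, {0, 1, 2} × {r, s}, {0, 1, 2} × {r, s, t}}; |τ_{X×Y}| = 36.

Enumerate products U × V with U ∈ τ_X, V ∈ τ_Y (deduplicated):
  ∅ × ∅ = {} (∅)
  {0} × {t} = {(0,t)}
  {1} × {t} = {(1,t)}
  {0} × {r, s} = {(0,r), (0,s)}
  {0, 1} × {t} = {(0,t), (1,t)}
  {0, 2} × {t} = {(0,t), (2,t)}
  {1} × {r, s} = {(1,r), (1,s)}
  {0} × {r, s, t} = {(0,r), (0,s), (0,t)}
  {0, 1, 2} × {t} = {(0,t), (1,t), (2,t)}
  {1} × {r, s, t} = {(1,r), (1,s), (1,t)}
  {0, 1} × {r, s} = {(0,r), (0,s), (1,r), (1,s)}
  {0, 2} × {r, s} = {(0,r), (0,s), (2,r), (2,s)}
  {0, 1} × {r, s, t} = {(0,r), (0,s), (0,t), (1,r), (1,s), (1,t)}
  {0, 2} × {r, s, t} = {(0,r), (0,s), (0,t), (2,r), (2,s), (2,t)}
  {0, 1, 2} × {r, s} = {(0,r), (0,s), (1,r), (1,s), (2,r), (2,s)}
  {0, 1, 2} × {r, s, t} = {(0,r), (0,s), (0,t), (1,r), (1,s), (1,t), (2,r), (2,s), (2,t)}
These 16 distinct sets form the basis B.
Close under arbitrary unions to get τ_{X×Y}; counting gives |τ_{X×Y}| = 36.


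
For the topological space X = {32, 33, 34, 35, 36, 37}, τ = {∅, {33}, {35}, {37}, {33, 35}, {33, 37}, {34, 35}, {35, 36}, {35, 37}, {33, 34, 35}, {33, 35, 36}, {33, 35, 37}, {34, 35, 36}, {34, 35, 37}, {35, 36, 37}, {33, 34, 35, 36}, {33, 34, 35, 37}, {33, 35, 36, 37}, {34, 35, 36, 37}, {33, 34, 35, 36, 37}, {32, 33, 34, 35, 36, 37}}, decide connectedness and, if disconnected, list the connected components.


(X, τ) is connected.

Find clopen sets (U ∈ τ with X ∖ U ∈ τ):
  U = ∅, X ∖ U = {32, 33, 34, 35, 36, 37} — both open, so U is clopen.
  U = {32, 33, 34, 35, 36, 37}, X ∖ U = ∅ — both open, so U is clopen.
Only trivial clopens (∅ and X) exist, so (X, τ) is connected.
Compute connected components by grouping points that agree on all clopens:
  component: {32, 33, 34, 35, 36, 37}


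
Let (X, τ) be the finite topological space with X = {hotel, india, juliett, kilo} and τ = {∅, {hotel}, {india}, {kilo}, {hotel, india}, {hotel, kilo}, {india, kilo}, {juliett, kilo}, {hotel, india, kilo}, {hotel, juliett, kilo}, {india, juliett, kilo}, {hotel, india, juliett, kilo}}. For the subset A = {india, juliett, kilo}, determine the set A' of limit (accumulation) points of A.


A' = {juliett}

For each x ∈ X, list the open sets U ∈ τ with x ∈ U, then check whether U ∩ (A ∖ {x}) ≠ ∅ for every such U.
  x = hotel: open {hotel} ∋ x has {hotel} ∩ (A ∖ {hotel}) = ∅, so x is NOT a limit point.
  x = india: open {india} ∋ x has {india} ∩ (A ∖ {india}) = ∅, so x is NOT a limit point.
  x = juliett: opens ∋ x are {juliett, kilo}, {hotel, juliett, kilo}, {india, juliett, kilo}, {hotel, india, juliett, kilo}; each meets A ∖ {juliett}, so x IS a limit point.
  x = kilo: open {kilo} ∋ x has {kilo} ∩ (A ∖ {kilo}) = ∅, so x is NOT a limit point.
Collecting: A' = {juliett}.


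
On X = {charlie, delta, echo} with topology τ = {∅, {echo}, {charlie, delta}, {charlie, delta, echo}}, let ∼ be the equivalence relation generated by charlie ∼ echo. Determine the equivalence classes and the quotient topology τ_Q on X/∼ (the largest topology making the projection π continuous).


X/∼ = {[charlie=echo], [delta]}; |τ_Q| = 2.

Equivalence classes: [charlie=echo], [delta].
Quotient map π: X → X/∼ sends charlie ↦ [charlie=echo], delta ↦ [delta], echo ↦ [charlie=echo].
For each subset V ⊆ X/∼, compute π^{-1}(V) ⊆ X and check whether π^{-1}(V) ∈ τ. V is open in τ_Q iff π^{-1}(V) ∈ τ.
  V = {}: π^{-1}(V) = ∅ ∈ τ ✓.
  V = {[charlie=echo]}: π^{-1}(V) = {charlie, echo} ∉ τ ✗.
  V = {[delta]}: π^{-1}(V) = {delta} ∉ τ ✗.
  V = {[charlie=echo], [delta]}: π^{-1}(V) = {charlie, delta, echo} ∈ τ ✓.
Open sets in the quotient: τ_Q = {{}, {[charlie=echo], [delta]}} (2 elements).


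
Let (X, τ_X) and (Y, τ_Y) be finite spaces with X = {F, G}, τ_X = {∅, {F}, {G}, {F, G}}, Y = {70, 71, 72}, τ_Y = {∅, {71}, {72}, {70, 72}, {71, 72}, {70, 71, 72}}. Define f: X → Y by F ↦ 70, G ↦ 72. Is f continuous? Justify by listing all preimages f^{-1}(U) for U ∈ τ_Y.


f IS continuous.

Compute f^{-1}(U) for each U ∈ τ_Y:
  U = ∅: f^{-1}(U) = ∅ ∈ τ_X ✓.
  U = {71}: f^{-1}(U) = ∅ ∈ τ_X ✓.
  U = {72}: f^{-1}(U) = {G} ∈ τ_X ✓.
  U = {70, 72}: f^{-1}(U) = {F, G} ∈ τ_X ✓.
  U = {71, 72}: f^{-1}(U) = {G} ∈ τ_X ✓.
  U = {70, 71, 72}: f^{-1}(U) = {F, G} ∈ τ_X ✓.
Every preimage lies in τ_X, so f IS continuous.


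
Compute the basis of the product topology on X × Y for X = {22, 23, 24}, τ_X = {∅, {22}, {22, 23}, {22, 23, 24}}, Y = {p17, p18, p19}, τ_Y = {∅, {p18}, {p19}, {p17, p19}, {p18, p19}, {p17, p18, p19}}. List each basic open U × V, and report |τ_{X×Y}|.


Basis B = {∅ × ∅, {22} × {p18}, {22} × {p19}, {22} × {p17, p19}, {22} × {p18, p19}, {22, 23} × {p18}, {22, 23} × {p19}, {22} × {p17, p18, p19}, {22, 23, 24} × {p18}, {22, 23, 24} × {p19}, {22, 23} × {p17, p19}, {22, 23} × {p18, p19}, {22, 23} × {p17, p18, p19}, {22, 23, 24} × {p17, p19}, {22, 23, 24} × {p18, p19}, {22, 23, 24} × {p17, p18, p19}}; |τ_{X×Y}| = 40.

Enumerate products U × V with U ∈ τ_X, V ∈ τ_Y (deduplicated):
  ∅ × ∅ = {} (∅)
  {22} × {p18} = {(22,p18)}
  {22} × {p19} = {(22,p19)}
  {22} × {p17, p19} = {(22,p17), (22,p19)}
  {22} × {p18, p19} = {(22,p18), (22,p19)}
  {22, 23} × {p18} = {(22,p18), (23,p18)}
  {22, 23} × {p19} = {(22,p19), (23,p19)}
  {22} × {p17, p18, p19} = {(22,p17), (22,p18), (22,p19)}
  {22, 23, 24} × {p18} = {(22,p18), (23,p18), (24,p18)}
  {22, 23, 24} × {p19} = {(22,p19), (23,p19), (24,p19)}
  {22, 23} × {p17, p19} = {(22,p17), (22,p19), (23,p17), (23,p19)}
  {22, 23} × {p18, p19} = {(22,p18), (22,p19), (23,p18), (23,p19)}
  {22, 23} × {p17, p18, p19} = {(22,p17), (22,p18), (22,p19), (23,p17), (23,p18), (23,p19)}
  {22, 23, 24} × {p17, p19} = {(22,p17), (22,p19), (23,p17), (23,p19), (24,p17), (24,p19)}
  {22, 23, 24} × {p18, p19} = {(22,p18), (22,p19), (23,p18), (23,p19), (24,p18), (24,p19)}
  {22, 23, 24} × {p17, p18, p19} = {(22,p17), (22,p18), (22,p19), (23,p17), (23,p18), (23,p19), (24,p17), (24,p18), (24,p19)}
These 16 distinct sets form the basis B.
Close under arbitrary unions to get τ_{X×Y}; counting gives |τ_{X×Y}| = 40.


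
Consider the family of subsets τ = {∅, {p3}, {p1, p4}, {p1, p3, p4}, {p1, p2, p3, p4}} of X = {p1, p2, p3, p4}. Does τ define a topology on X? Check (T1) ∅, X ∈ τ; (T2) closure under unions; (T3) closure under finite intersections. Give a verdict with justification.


τ IS a topology on X.

Axiom (T1): ∅ ∈ τ? Yes; X ∈ τ? Yes.
Axiom (T2/T3): check pairwise unions and intersections of members of τ.
All pairwise intersections and unions checked — each lies in τ. Therefore τ satisfies (T1), (T2), (T3): it IS a topology on X.


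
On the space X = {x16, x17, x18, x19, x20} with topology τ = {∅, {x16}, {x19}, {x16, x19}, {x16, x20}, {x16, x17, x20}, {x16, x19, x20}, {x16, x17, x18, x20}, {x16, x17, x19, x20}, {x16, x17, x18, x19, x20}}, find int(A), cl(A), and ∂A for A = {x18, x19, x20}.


int(A) = {x19}, cl(A) = {x17, x18, x19, x20}, ∂A = {x17, x18, x20}.

Closed sets in (X, τ) are complements of opens:
  closed(X, τ) = {∅, {x18}, {x19}, {x17, x18}, {x18, x19}, {x17, x18, x19}, {x17, x18, x20}, {x16, x17, x18, x20}, {x17, x18, x19, x20}, {x16, x17, x18, x19, x20}}.
int(A) = ⋃ {U ∈ τ : U ⊆ A}. Opens contained in A: ∅, {x19}.
Taking the union of these: int(A) = {x19}.
cl(A) = ⋂ {C closed : A ⊆ C}. Closed sets containing A: {x17, x18, x19, x20}, {x16, x17, x18, x19, x20}.
Intersecting these: cl(A) = {x17, x18, x19, x20}.
∂A = cl(A) ∖ int(A) = {x17, x18, x19, x20} ∖ {x19} = {x17, x18, x20}.


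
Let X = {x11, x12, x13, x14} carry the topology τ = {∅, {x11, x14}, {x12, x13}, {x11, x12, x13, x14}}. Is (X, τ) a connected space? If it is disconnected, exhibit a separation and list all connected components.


(X, τ) is disconnected; components = [{x11, x14}, {x12, x13}].

Find clopen sets (U ∈ τ with X ∖ U ∈ τ):
  U = ∅, X ∖ U = {x11, x12, x13, x14} — both open, so U is clopen.
  U = {x11, x14}, X ∖ U = {x12, x13} — both open, so U is clopen.
  U = {x12, x13}, X ∖ U = {x11, x14} — both open, so U is clopen.
  U = {x11, x12, x13, x14}, X ∖ U = ∅ — both open, so U is clopen.
Nontrivial clopen(s) exist: e.g. {x12, x13}. So (X, τ) is disconnected.
Compute connected components by grouping points that agree on all clopens:
  component: {x11, x14}
  component: {x12, x13}


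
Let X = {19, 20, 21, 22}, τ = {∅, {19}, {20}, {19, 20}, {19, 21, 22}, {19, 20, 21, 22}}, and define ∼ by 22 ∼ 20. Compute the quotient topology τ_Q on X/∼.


X/∼ = {[19], [20=22], [21]}; |τ_Q| = 3.

Equivalence classes: [19], [20=22], [21].
Quotient map π: X → X/∼ sends 19 ↦ [19], 20 ↦ [20=22], 21 ↦ [21], 22 ↦ [20=22].
For each subset V ⊆ X/∼, compute π^{-1}(V) ⊆ X and check whether π^{-1}(V) ∈ τ. V is open in τ_Q iff π^{-1}(V) ∈ τ.
  V = {}: π^{-1}(V) = ∅ ∈ τ ✓.
  V = {[19]}: π^{-1}(V) = {19} ∈ τ ✓.
  V = {[20=22]}: π^{-1}(V) = {20, 22} ∉ τ ✗.
  V = {[19], [20=22]}: π^{-1}(V) = {19, 20, 22} ∉ τ ✗.
  V = {[21]}: π^{-1}(V) = {21} ∉ τ ✗.
  V = {[19], [21]}: π^{-1}(V) = {19, 21} ∉ τ ✗.
  V = {[20=22], [21]}: π^{-1}(V) = {20, 21, 22} ∉ τ ✗.
  V = {[19], [20=22], [21]}: π^{-1}(V) = {19, 20, 21, 22} ∈ τ ✓.
Open sets in the quotient: τ_Q = {{}, {[19]}, {[19], [20=22], [21]}} (3 elements).


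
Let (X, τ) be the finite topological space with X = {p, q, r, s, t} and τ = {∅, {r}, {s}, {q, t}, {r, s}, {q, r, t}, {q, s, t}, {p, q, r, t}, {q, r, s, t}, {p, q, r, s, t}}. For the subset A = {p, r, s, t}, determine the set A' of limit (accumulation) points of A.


A' = {p, q}

For each x ∈ X, list the open sets U ∈ τ with x ∈ U, then check whether U ∩ (A ∖ {x}) ≠ ∅ for every such U.
  x = p: opens ∋ x are {p, q, r, t}, {p, q, r, s, t}; each meets A ∖ {p}, so x IS a limit point.
  x = q: opens ∋ x are {q, t}, {q, r, t}, {q, s, t}, {p, q, r, t}, {q, r, s, t}, {p, q, r, s, t}; each meets A ∖ {q}, so x IS a limit point.
  x = r: open {r} ∋ x has {r} ∩ (A ∖ {r}) = ∅, so x is NOT a limit point.
  x = s: open {s} ∋ x has {s} ∩ (A ∖ {s}) = ∅, so x is NOT a limit point.
  x = t: open {q, t} ∋ x has {q, t} ∩ (A ∖ {t}) = ∅, so x is NOT a limit point.
Collecting: A' = {p, q}.


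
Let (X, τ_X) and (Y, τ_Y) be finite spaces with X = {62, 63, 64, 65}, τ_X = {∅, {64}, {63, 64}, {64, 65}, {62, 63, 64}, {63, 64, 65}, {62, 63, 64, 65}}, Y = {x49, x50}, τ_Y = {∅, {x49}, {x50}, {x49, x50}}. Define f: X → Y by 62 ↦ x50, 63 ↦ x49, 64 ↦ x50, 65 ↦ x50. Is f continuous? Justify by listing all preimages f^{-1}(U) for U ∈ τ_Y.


f is NOT continuous.

Compute f^{-1}(U) for each U ∈ τ_Y:
  U = ∅: f^{-1}(U) = ∅ ∈ τ_X ✓.
  U = {x49}: f^{-1}(U) = {63} ∉ τ_X ✗.
  U = {x50}: f^{-1}(U) = {62, 64, 65} ∉ τ_X ✗.
  U = {x49, x50}: f^{-1}(U) = {62, 63, 64, 65} ∈ τ_X ✓.
Found U = {x49} with f^{-1}(U) = {63} not in τ_X. Therefore f is NOT continuous.


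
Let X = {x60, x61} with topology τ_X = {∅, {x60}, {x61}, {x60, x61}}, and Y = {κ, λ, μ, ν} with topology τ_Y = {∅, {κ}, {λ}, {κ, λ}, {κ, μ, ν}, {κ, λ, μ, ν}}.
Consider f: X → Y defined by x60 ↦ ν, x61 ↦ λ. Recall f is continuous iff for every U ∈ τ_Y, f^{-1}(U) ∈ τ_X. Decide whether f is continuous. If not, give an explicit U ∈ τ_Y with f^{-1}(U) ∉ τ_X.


f IS continuous.

Compute f^{-1}(U) for each U ∈ τ_Y:
  U = ∅: f^{-1}(U) = ∅ ∈ τ_X ✓.
  U = {κ}: f^{-1}(U) = ∅ ∈ τ_X ✓.
  U = {λ}: f^{-1}(U) = {x61} ∈ τ_X ✓.
  U = {κ, λ}: f^{-1}(U) = {x61} ∈ τ_X ✓.
  U = {κ, μ, ν}: f^{-1}(U) = {x60} ∈ τ_X ✓.
  U = {κ, λ, μ, ν}: f^{-1}(U) = {x60, x61} ∈ τ_X ✓.
Every preimage lies in τ_X, so f IS continuous.


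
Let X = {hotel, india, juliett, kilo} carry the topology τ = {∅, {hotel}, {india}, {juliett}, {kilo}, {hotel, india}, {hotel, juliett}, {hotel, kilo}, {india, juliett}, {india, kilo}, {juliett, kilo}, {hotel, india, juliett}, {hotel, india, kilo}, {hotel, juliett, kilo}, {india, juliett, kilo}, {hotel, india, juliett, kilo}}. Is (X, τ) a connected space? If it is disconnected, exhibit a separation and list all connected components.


(X, τ) is disconnected; components = [{hotel}, {india}, {juliett}, {kilo}].

Find clopen sets (U ∈ τ with X ∖ U ∈ τ):
  U = ∅, X ∖ U = {hotel, india, juliett, kilo} — both open, so U is clopen.
  U = {hotel}, X ∖ U = {india, juliett, kilo} — both open, so U is clopen.
  U = {india}, X ∖ U = {hotel, juliett, kilo} — both open, so U is clopen.
  U = {juliett}, X ∖ U = {hotel, india, kilo} — both open, so U is clopen.
  U = {kilo}, X ∖ U = {hotel, india, juliett} — both open, so U is clopen.
  U = {hotel, india}, X ∖ U = {juliett, kilo} — both open, so U is clopen.
  U = {hotel, juliett}, X ∖ U = {india, kilo} — both open, so U is clopen.
  U = {hotel, kilo}, X ∖ U = {india, juliett} — both open, so U is clopen.
  U = {india, juliett}, X ∖ U = {hotel, kilo} — both open, so U is clopen.
  U = {india, kilo}, X ∖ U = {hotel, juliett} — both open, so U is clopen.
  U = {juliett, kilo}, X ∖ U = {hotel, india} — both open, so U is clopen.
  U = {hotel, india, juliett}, X ∖ U = {kilo} — both open, so U is clopen.
  U = {hotel, india, kilo}, X ∖ U = {juliett} — both open, so U is clopen.
  U = {hotel, juliett, kilo}, X ∖ U = {india} — both open, so U is clopen.
  U = {india, juliett, kilo}, X ∖ U = {hotel} — both open, so U is clopen.
  U = {hotel, india, juliett, kilo}, X ∖ U = ∅ — both open, so U is clopen.
Nontrivial clopen(s) exist: e.g. {hotel, india}. So (X, τ) is disconnected.
Compute connected components by grouping points that agree on all clopens:
  component: {hotel}
  component: {india}
  component: {juliett}
  component: {kilo}


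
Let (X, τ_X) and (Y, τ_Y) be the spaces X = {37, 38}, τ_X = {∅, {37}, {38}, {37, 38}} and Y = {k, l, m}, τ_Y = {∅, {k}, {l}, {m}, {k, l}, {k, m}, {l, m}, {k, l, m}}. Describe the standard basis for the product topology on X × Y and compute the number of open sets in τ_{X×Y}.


Basis B = {∅ × ∅, {37} × {k}, {37} × {l}, {37} × {m}, {38} × {k}, {38} × {l}, {38} × {m}, {37} × {k, l}, {37} × {k, m}, {37, 38} × {k}, {37} × {l, m}, {37, 38} × {l}, {37, 38} × {m}, {38} × {k, l}, {38} × {k, m}, {38} × {l, m}, {37} × {k, l, m}, {38} × {k, l, m}, {37, 38} × {k, l}, {37, 38} × {k, m}, {37, 38} × {l, m}, {37, 38} × {k, l, m}}; |τ_{X×Y}| = 64.

Enumerate products U × V with U ∈ τ_X, V ∈ τ_Y (deduplicated):
  ∅ × ∅ = {} (∅)
  {37} × {k} = {(37,k)}
  {37} × {l} = {(37,l)}
  {37} × {m} = {(37,m)}
  {38} × {k} = {(38,k)}
  {38} × {l} = {(38,l)}
  {38} × {m} = {(38,m)}
  {37} × {k, l} = {(37,k), (37,l)}
  {37} × {k, m} = {(37,k), (37,m)}
  {37, 38} × {k} = {(37,k), (38,k)}
  {37} × {l, m} = {(37,l), (37,m)}
  {37, 38} × {l} = {(37,l), (38,l)}
  {37, 38} × {m} = {(37,m), (38,m)}
  {38} × {k, l} = {(38,k), (38,l)}
  {38} × {k, m} = {(38,k), (38,m)}
  {38} × {l, m} = {(38,l), (38,m)}
  {37} × {k, l, m} = {(37,k), (37,l), (37,m)}
  {38} × {k, l, m} = {(38,k), (38,l), (38,m)}
  {37, 38} × {k, l} = {(37,k), (37,l), (38,k), (38,l)}
  {37, 38} × {k, m} = {(37,k), (37,m), (38,k), (38,m)}
  {37, 38} × {l, m} = {(37,l), (37,m), (38,l), (38,m)}
  {37, 38} × {k, l, m} = {(37,k), (37,l), (37,m), (38,k), (38,l), (38,m)}
These 22 distinct sets form the basis B.
Close under arbitrary unions to get τ_{X×Y}; counting gives |τ_{X×Y}| = 64.


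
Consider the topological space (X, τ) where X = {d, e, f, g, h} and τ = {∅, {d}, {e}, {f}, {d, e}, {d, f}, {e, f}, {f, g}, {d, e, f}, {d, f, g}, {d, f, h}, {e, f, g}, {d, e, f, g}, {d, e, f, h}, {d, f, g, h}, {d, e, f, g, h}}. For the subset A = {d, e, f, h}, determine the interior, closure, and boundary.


int(A) = {d, e, f, h}, cl(A) = {d, e, f, g, h}, ∂A = {g}.

Closed sets in (X, τ) are complements of opens:
  closed(X, τ) = {∅, {e}, {g}, {h}, {d, h}, {e, g}, {e, h}, {g, h}, {d, e, h}, {d, g, h}, {e, g, h}, {f, g, h}, {d, e, g, h}, {d, f, g, h}, {e, f, g, h}, {d, e, f, g, h}}.
int(A) = ⋃ {U ∈ τ : U ⊆ A}. Opens contained in A: ∅, {d}, {e}, {f}, {d, e}, {d, f}, {e, f}, {d, e, f}, {d, f, h}, {d, e, f, h}.
Taking the union of these: int(A) = {d, e, f, h}.
cl(A) = ⋂ {C closed : A ⊆ C}. Closed sets containing A: {d, e, f, g, h}.
Intersecting these: cl(A) = {d, e, f, g, h}.
∂A = cl(A) ∖ int(A) = {d, e, f, g, h} ∖ {d, e, f, h} = {g}.


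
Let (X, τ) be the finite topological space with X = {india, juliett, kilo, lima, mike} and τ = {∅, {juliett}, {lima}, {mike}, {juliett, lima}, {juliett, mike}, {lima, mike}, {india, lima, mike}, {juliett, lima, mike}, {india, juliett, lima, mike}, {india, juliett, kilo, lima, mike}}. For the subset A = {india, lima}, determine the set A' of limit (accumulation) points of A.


A' = {india, kilo}

For each x ∈ X, list the open sets U ∈ τ with x ∈ U, then check whether U ∩ (A ∖ {x}) ≠ ∅ for every such U.
  x = india: opens ∋ x are {india, lima, mike}, {india, juliett, lima, mike}, {india, juliett, kilo, lima, mike}; each meets A ∖ {india}, so x IS a limit point.
  x = juliett: open {juliett} ∋ x has {juliett} ∩ (A ∖ {juliett}) = ∅, so x is NOT a limit point.
  x = kilo: opens ∋ x are {india, juliett, kilo, lima, mike}; each meets A ∖ {kilo}, so x IS a limit point.
  x = lima: open {lima} ∋ x has {lima} ∩ (A ∖ {lima}) = ∅, so x is NOT a limit point.
  x = mike: open {mike} ∋ x has {mike} ∩ (A ∖ {mike}) = ∅, so x is NOT a limit point.
Collecting: A' = {india, kilo}.


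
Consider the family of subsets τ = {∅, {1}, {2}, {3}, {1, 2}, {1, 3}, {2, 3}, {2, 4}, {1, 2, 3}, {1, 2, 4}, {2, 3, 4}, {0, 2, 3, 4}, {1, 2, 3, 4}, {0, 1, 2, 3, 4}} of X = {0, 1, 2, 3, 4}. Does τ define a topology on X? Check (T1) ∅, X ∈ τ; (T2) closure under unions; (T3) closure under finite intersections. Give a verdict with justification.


τ IS a topology on X.

Axiom (T1): ∅ ∈ τ? Yes; X ∈ τ? Yes.
Axiom (T2/T3): check pairwise unions and intersections of members of τ.
All pairwise intersections and unions checked — each lies in τ. Therefore τ satisfies (T1), (T2), (T3): it IS a topology on X.


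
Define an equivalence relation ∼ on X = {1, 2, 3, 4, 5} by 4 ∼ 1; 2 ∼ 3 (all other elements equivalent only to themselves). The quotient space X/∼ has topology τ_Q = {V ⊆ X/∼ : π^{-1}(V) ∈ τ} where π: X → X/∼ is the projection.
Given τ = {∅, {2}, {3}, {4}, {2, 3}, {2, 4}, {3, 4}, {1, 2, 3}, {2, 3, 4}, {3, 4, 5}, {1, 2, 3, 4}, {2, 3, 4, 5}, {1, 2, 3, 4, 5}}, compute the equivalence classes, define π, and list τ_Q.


X/∼ = {[1=4], [2=3], [5]}; |τ_Q| = 4.

Equivalence classes: [1=4], [2=3], [5].
Quotient map π: X → X/∼ sends 1 ↦ [1=4], 2 ↦ [2=3], 3 ↦ [2=3], 4 ↦ [1=4], 5 ↦ [5].
For each subset V ⊆ X/∼, compute π^{-1}(V) ⊆ X and check whether π^{-1}(V) ∈ τ. V is open in τ_Q iff π^{-1}(V) ∈ τ.
  V = {}: π^{-1}(V) = ∅ ∈ τ ✓.
  V = {[1=4]}: π^{-1}(V) = {1, 4} ∉ τ ✗.
  V = {[2=3]}: π^{-1}(V) = {2, 3} ∈ τ ✓.
  V = {[1=4], [2=3]}: π^{-1}(V) = {1, 2, 3, 4} ∈ τ ✓.
  V = {[5]}: π^{-1}(V) = {5} ∉ τ ✗.
  V = {[1=4], [5]}: π^{-1}(V) = {1, 4, 5} ∉ τ ✗.
  V = {[2=3], [5]}: π^{-1}(V) = {2, 3, 5} ∉ τ ✗.
  V = {[1=4], [2=3], [5]}: π^{-1}(V) = {1, 2, 3, 4, 5} ∈ τ ✓.
Open sets in the quotient: τ_Q = {{}, {[2=3]}, {[1=4], [2=3]}, {[1=4], [2=3], [5]}} (4 elements).


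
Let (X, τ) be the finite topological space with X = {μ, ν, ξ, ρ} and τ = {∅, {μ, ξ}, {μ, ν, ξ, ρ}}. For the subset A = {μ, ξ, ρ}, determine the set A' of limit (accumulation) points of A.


A' = {μ, ν, ξ, ρ}

For each x ∈ X, list the open sets U ∈ τ with x ∈ U, then check whether U ∩ (A ∖ {x}) ≠ ∅ for every such U.
  x = μ: opens ∋ x are {μ, ξ}, {μ, ν, ξ, ρ}; each meets A ∖ {μ}, so x IS a limit point.
  x = ν: opens ∋ x are {μ, ν, ξ, ρ}; each meets A ∖ {ν}, so x IS a limit point.
  x = ξ: opens ∋ x are {μ, ξ}, {μ, ν, ξ, ρ}; each meets A ∖ {ξ}, so x IS a limit point.
  x = ρ: opens ∋ x are {μ, ν, ξ, ρ}; each meets A ∖ {ρ}, so x IS a limit point.
Collecting: A' = {μ, ν, ξ, ρ}.


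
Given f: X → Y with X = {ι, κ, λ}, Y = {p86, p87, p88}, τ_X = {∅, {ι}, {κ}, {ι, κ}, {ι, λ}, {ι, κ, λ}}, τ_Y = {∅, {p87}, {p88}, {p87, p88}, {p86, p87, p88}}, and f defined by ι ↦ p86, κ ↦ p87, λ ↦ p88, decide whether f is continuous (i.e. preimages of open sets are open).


f is NOT continuous.

Compute f^{-1}(U) for each U ∈ τ_Y:
  U = ∅: f^{-1}(U) = ∅ ∈ τ_X ✓.
  U = {p87}: f^{-1}(U) = {κ} ∈ τ_X ✓.
  U = {p88}: f^{-1}(U) = {λ} ∉ τ_X ✗.
  U = {p87, p88}: f^{-1}(U) = {κ, λ} ∉ τ_X ✗.
  U = {p86, p87, p88}: f^{-1}(U) = {ι, κ, λ} ∈ τ_X ✓.
Found U = {p88} with f^{-1}(U) = {λ} not in τ_X. Therefore f is NOT continuous.


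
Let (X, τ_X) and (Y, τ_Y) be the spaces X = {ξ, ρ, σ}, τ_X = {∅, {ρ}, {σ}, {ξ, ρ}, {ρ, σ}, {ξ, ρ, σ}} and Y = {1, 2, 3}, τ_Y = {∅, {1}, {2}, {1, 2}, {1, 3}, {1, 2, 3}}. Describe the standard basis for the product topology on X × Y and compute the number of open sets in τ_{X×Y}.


Basis B = {∅ × ∅, {ρ} × {1}, {ρ} × {2}, {σ} × {1}, {σ} × {2}, {ξ, ρ} × {1}, {ξ, ρ} × {2}, {ρ} × {1, 2}, {ρ} × {1, 3}, {ρ, σ} × {1}, {ρ, σ} × {2}, {σ} × {1, 2}, {σ} × {1, 3}, {ξ, ρ, σ} × {1}, {ξ, ρ, σ} × {2}, {ρ} × {1, 2, 3}, {σ} × {1, 2, 3}, {ξ, ρ} × {1, 2}, {ξ, ρ} × {1, 3}, {ρ, σ} × {1, 2}, {ρ, σ} × {1, 3}, {ξ, ρ} × {1, 2, 3}, {ξ, ρ, σ} × {1, 2}, {ξ, ρ, σ} × {1, 3}, {ρ, σ} × {1, 2, 3}, {ξ, ρ, σ} × {1, 2, 3}}; |τ_{X×Y}| = 108.

Enumerate products U × V with U ∈ τ_X, V ∈ τ_Y (deduplicated):
  ∅ × ∅ = {} (∅)
  {ρ} × {1} = {(ρ,1)}
  {ρ} × {2} = {(ρ,2)}
  {σ} × {1} = {(σ,1)}
  {σ} × {2} = {(σ,2)}
  {ξ, ρ} × {1} = {(ξ,1), (ρ,1)}
  {ξ, ρ} × {2} = {(ξ,2), (ρ,2)}
  {ρ} × {1, 2} = {(ρ,1), (ρ,2)}
  {ρ} × {1, 3} = {(ρ,1), (ρ,3)}
  {ρ, σ} × {1} = {(ρ,1), (σ,1)}
  {ρ, σ} × {2} = {(ρ,2), (σ,2)}
  {σ} × {1, 2} = {(σ,1), (σ,2)}
  {σ} × {1, 3} = {(σ,1), (σ,3)}
  {ξ, ρ, σ} × {1} = {(ξ,1), (ρ,1), (σ,1)}
  {ξ, ρ, σ} × {2} = {(ξ,2), (ρ,2), (σ,2)}
  {ρ} × {1, 2, 3} = {(ρ,1), (ρ,2), (ρ,3)}
  {σ} × {1, 2, 3} = {(σ,1), (σ,2), (σ,3)}
  {ξ, ρ} × {1, 2} = {(ξ,1), (ξ,2), (ρ,1), (ρ,2)}
  {ξ, ρ} × {1, 3} = {(ξ,1), (ξ,3), (ρ,1), (ρ,3)}
  {ρ, σ} × {1, 2} = {(ρ,1), (ρ,2), (σ,1), (σ,2)}
  {ρ, σ} × {1, 3} = {(ρ,1), (ρ,3), (σ,1), (σ,3)}
  {ξ, ρ} × {1, 2, 3} = {(ξ,1), (ξ,2), (ξ,3), (ρ,1), (ρ,2), (ρ,3)}
  {ξ, ρ, σ} × {1, 2} = {(ξ,1), (ξ,2), (ρ,1), (ρ,2), (σ,1), (σ,2)}
  {ξ, ρ, σ} × {1, 3} = {(ξ,1), (ξ,3), (ρ,1), (ρ,3), (σ,1), (σ,3)}
  {ρ, σ} × {1, 2, 3} = {(ρ,1), (ρ,2), (ρ,3), (σ,1), (σ,2), (σ,3)}
  {ξ, ρ, σ} × {1, 2, 3} = {(ξ,1), (ξ,2), (ξ,3), (ρ,1), (ρ,2), (ρ,3), (σ,1), (σ,2), (σ,3)}
These 26 distinct sets form the basis B.
Close under arbitrary unions to get τ_{X×Y}; counting gives |τ_{X×Y}| = 108.


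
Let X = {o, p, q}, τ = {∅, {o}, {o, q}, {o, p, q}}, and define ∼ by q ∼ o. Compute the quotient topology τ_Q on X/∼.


X/∼ = {[o=q], [p]}; |τ_Q| = 3.

Equivalence classes: [o=q], [p].
Quotient map π: X → X/∼ sends o ↦ [o=q], p ↦ [p], q ↦ [o=q].
For each subset V ⊆ X/∼, compute π^{-1}(V) ⊆ X and check whether π^{-1}(V) ∈ τ. V is open in τ_Q iff π^{-1}(V) ∈ τ.
  V = {}: π^{-1}(V) = ∅ ∈ τ ✓.
  V = {[o=q]}: π^{-1}(V) = {o, q} ∈ τ ✓.
  V = {[p]}: π^{-1}(V) = {p} ∉ τ ✗.
  V = {[o=q], [p]}: π^{-1}(V) = {o, p, q} ∈ τ ✓.
Open sets in the quotient: τ_Q = {{}, {[o=q]}, {[o=q], [p]}} (3 elements).


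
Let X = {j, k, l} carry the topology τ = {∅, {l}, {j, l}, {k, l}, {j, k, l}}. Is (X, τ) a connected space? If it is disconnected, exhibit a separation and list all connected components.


(X, τ) is connected.

Find clopen sets (U ∈ τ with X ∖ U ∈ τ):
  U = ∅, X ∖ U = {j, k, l} — both open, so U is clopen.
  U = {j, k, l}, X ∖ U = ∅ — both open, so U is clopen.
Only trivial clopens (∅ and X) exist, so (X, τ) is connected.
Compute connected components by grouping points that agree on all clopens:
  component: {j, k, l}


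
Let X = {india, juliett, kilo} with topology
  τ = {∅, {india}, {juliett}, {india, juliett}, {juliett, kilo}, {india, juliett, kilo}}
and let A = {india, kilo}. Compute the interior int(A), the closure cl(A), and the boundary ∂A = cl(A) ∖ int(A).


int(A) = {india}, cl(A) = {india, kilo}, ∂A = {kilo}.

Closed sets in (X, τ) are complements of opens:
  closed(X, τ) = {∅, {india}, {kilo}, {india, kilo}, {juliett, kilo}, {india, juliett, kilo}}.
int(A) = ⋃ {U ∈ τ : U ⊆ A}. Opens contained in A: ∅, {india}.
Taking the union of these: int(A) = {india}.
cl(A) = ⋂ {C closed : A ⊆ C}. Closed sets containing A: {india, kilo}, {india, juliett, kilo}.
Intersecting these: cl(A) = {india, kilo}.
∂A = cl(A) ∖ int(A) = {india, kilo} ∖ {india} = {kilo}.


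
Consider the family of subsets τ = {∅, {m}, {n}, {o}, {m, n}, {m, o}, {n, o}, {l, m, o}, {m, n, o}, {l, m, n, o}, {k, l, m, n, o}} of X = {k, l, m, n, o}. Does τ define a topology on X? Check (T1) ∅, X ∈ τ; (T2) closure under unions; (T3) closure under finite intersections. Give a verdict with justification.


τ IS a topology on X.

Axiom (T1): ∅ ∈ τ? Yes; X ∈ τ? Yes.
Axiom (T2/T3): check pairwise unions and intersections of members of τ.
All pairwise intersections and unions checked — each lies in τ. Therefore τ satisfies (T1), (T2), (T3): it IS a topology on X.


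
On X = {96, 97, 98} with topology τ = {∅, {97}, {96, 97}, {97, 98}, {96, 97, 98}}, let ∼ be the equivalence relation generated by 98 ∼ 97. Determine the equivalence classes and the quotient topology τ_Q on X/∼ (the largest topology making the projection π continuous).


X/∼ = {[96], [97=98]}; |τ_Q| = 3.

Equivalence classes: [96], [97=98].
Quotient map π: X → X/∼ sends 96 ↦ [96], 97 ↦ [97=98], 98 ↦ [97=98].
For each subset V ⊆ X/∼, compute π^{-1}(V) ⊆ X and check whether π^{-1}(V) ∈ τ. V is open in τ_Q iff π^{-1}(V) ∈ τ.
  V = {}: π^{-1}(V) = ∅ ∈ τ ✓.
  V = {[96]}: π^{-1}(V) = {96} ∉ τ ✗.
  V = {[97=98]}: π^{-1}(V) = {97, 98} ∈ τ ✓.
  V = {[96], [97=98]}: π^{-1}(V) = {96, 97, 98} ∈ τ ✓.
Open sets in the quotient: τ_Q = {{}, {[97=98]}, {[96], [97=98]}} (3 elements).


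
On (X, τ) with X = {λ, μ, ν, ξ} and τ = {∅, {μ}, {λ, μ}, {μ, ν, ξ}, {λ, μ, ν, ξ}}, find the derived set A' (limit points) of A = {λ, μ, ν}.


A' = {λ, ν, ξ}

For each x ∈ X, list the open sets U ∈ τ with x ∈ U, then check whether U ∩ (A ∖ {x}) ≠ ∅ for every such U.
  x = λ: opens ∋ x are {λ, μ}, {λ, μ, ν, ξ}; each meets A ∖ {λ}, so x IS a limit point.
  x = μ: open {μ} ∋ x has {μ} ∩ (A ∖ {μ}) = ∅, so x is NOT a limit point.
  x = ν: opens ∋ x are {μ, ν, ξ}, {λ, μ, ν, ξ}; each meets A ∖ {ν}, so x IS a limit point.
  x = ξ: opens ∋ x are {μ, ν, ξ}, {λ, μ, ν, ξ}; each meets A ∖ {ξ}, so x IS a limit point.
Collecting: A' = {λ, ν, ξ}.


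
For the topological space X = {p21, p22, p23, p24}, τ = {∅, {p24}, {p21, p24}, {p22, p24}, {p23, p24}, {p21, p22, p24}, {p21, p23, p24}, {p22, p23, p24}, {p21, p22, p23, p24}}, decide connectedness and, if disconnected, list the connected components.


(X, τ) is connected.

Find clopen sets (U ∈ τ with X ∖ U ∈ τ):
  U = ∅, X ∖ U = {p21, p22, p23, p24} — both open, so U is clopen.
  U = {p21, p22, p23, p24}, X ∖ U = ∅ — both open, so U is clopen.
Only trivial clopens (∅ and X) exist, so (X, τ) is connected.
Compute connected components by grouping points that agree on all clopens:
  component: {p21, p22, p23, p24}


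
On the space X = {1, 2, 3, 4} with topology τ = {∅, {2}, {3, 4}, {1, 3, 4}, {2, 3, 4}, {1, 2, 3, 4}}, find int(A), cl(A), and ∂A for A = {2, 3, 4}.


int(A) = {2, 3, 4}, cl(A) = {1, 2, 3, 4}, ∂A = {1}.

Closed sets in (X, τ) are complements of opens:
  closed(X, τ) = {∅, {1}, {2}, {1, 2}, {1, 3, 4}, {1, 2, 3, 4}}.
int(A) = ⋃ {U ∈ τ : U ⊆ A}. Opens contained in A: ∅, {2}, {3, 4}, {2, 3, 4}.
Taking the union of these: int(A) = {2, 3, 4}.
cl(A) = ⋂ {C closed : A ⊆ C}. Closed sets containing A: {1, 2, 3, 4}.
Intersecting these: cl(A) = {1, 2, 3, 4}.
∂A = cl(A) ∖ int(A) = {1, 2, 3, 4} ∖ {2, 3, 4} = {1}.


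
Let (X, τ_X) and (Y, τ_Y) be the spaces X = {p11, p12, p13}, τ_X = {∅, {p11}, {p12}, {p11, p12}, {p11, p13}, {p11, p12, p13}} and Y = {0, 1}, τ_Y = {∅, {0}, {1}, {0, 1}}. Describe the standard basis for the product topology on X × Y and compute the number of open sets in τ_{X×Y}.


Basis B = {∅ × ∅, {p11} × {0}, {p11} × {1}, {p12} × {0}, {p12} × {1}, {p11} × {0, 1}, {p11, p12} × {0}, {p11, p13} × {0}, {p11, p12} × {1}, {p11, p13} × {1}, {p12} × {0, 1}, {p11, p12, p13} × {0}, {p11, p12, p13} × {1}, {p11, p12} × {0, 1}, {p11, p13} × {0, 1}, {p11, p12, p13} × {0, 1}}; |τ_{X×Y}| = 36.

Enumerate products U × V with U ∈ τ_X, V ∈ τ_Y (deduplicated):
  ∅ × ∅ = {} (∅)
  {p11} × {0} = {(p11,0)}
  {p11} × {1} = {(p11,1)}
  {p12} × {0} = {(p12,0)}
  {p12} × {1} = {(p12,1)}
  {p11} × {0, 1} = {(p11,0), (p11,1)}
  {p11, p12} × {0} = {(p11,0), (p12,0)}
  {p11, p13} × {0} = {(p11,0), (p13,0)}
  {p11, p12} × {1} = {(p11,1), (p12,1)}
  {p11, p13} × {1} = {(p11,1), (p13,1)}
  {p12} × {0, 1} = {(p12,0), (p12,1)}
  {p11, p12, p13} × {0} = {(p11,0), (p12,0), (p13,0)}
  {p11, p12, p13} × {1} = {(p11,1), (p12,1), (p13,1)}
  {p11, p12} × {0, 1} = {(p11,0), (p11,1), (p12,0), (p12,1)}
  {p11, p13} × {0, 1} = {(p11,0), (p11,1), (p13,0), (p13,1)}
  {p11, p12, p13} × {0, 1} = {(p11,0), (p11,1), (p12,0), (p12,1), (p13,0), (p13,1)}
These 16 distinct sets form the basis B.
Close under arbitrary unions to get τ_{X×Y}; counting gives |τ_{X×Y}| = 36.


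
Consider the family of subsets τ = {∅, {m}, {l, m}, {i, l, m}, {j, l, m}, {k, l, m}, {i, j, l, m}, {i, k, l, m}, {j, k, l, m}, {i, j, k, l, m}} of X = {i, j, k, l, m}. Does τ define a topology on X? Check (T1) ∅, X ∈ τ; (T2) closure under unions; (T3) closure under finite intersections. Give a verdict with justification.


τ IS a topology on X.

Axiom (T1): ∅ ∈ τ? Yes; X ∈ τ? Yes.
Axiom (T2/T3): check pairwise unions and intersections of members of τ.
All pairwise intersections and unions checked — each lies in τ. Therefore τ satisfies (T1), (T2), (T3): it IS a topology on X.


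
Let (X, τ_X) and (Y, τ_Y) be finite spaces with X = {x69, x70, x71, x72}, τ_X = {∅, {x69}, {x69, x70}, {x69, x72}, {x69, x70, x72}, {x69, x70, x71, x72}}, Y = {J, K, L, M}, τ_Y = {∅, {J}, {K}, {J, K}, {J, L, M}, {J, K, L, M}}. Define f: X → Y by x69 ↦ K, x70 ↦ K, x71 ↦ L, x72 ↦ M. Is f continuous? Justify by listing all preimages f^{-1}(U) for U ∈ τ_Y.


f is NOT continuous.

Compute f^{-1}(U) for each U ∈ τ_Y:
  U = ∅: f^{-1}(U) = ∅ ∈ τ_X ✓.
  U = {J}: f^{-1}(U) = ∅ ∈ τ_X ✓.
  U = {K}: f^{-1}(U) = {x69, x70} ∈ τ_X ✓.
  U = {J, K}: f^{-1}(U) = {x69, x70} ∈ τ_X ✓.
  U = {J, L, M}: f^{-1}(U) = {x71, x72} ∉ τ_X ✗.
  U = {J, K, L, M}: f^{-1}(U) = {x69, x70, x71, x72} ∈ τ_X ✓.
Found U = {J, L, M} with f^{-1}(U) = {x71, x72} not in τ_X. Therefore f is NOT continuous.


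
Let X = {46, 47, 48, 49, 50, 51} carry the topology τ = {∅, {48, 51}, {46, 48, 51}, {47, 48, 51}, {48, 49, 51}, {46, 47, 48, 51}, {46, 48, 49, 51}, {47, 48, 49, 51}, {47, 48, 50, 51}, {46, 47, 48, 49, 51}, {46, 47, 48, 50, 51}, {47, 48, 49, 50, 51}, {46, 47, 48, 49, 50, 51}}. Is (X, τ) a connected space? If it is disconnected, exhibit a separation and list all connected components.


(X, τ) is connected.

Find clopen sets (U ∈ τ with X ∖ U ∈ τ):
  U = ∅, X ∖ U = {46, 47, 48, 49, 50, 51} — both open, so U is clopen.
  U = {46, 47, 48, 49, 50, 51}, X ∖ U = ∅ — both open, so U is clopen.
Only trivial clopens (∅ and X) exist, so (X, τ) is connected.
Compute connected components by grouping points that agree on all clopens:
  component: {46, 47, 48, 49, 50, 51}


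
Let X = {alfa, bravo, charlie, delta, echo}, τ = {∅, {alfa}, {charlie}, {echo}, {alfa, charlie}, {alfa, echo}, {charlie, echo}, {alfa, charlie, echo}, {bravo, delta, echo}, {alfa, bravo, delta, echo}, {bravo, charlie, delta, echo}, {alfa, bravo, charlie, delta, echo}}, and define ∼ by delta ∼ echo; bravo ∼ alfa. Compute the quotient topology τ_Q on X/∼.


X/∼ = {[alfa=bravo], [charlie], [delta=echo]}; |τ_Q| = 4.

Equivalence classes: [alfa=bravo], [charlie], [delta=echo].
Quotient map π: X → X/∼ sends alfa ↦ [alfa=bravo], bravo ↦ [alfa=bravo], charlie ↦ [charlie], delta ↦ [delta=echo], echo ↦ [delta=echo].
For each subset V ⊆ X/∼, compute π^{-1}(V) ⊆ X and check whether π^{-1}(V) ∈ τ. V is open in τ_Q iff π^{-1}(V) ∈ τ.
  V = {}: π^{-1}(V) = ∅ ∈ τ ✓.
  V = {[alfa=bravo]}: π^{-1}(V) = {alfa, bravo} ∉ τ ✗.
  V = {[charlie]}: π^{-1}(V) = {charlie} ∈ τ ✓.
  V = {[alfa=bravo], [charlie]}: π^{-1}(V) = {alfa, bravo, charlie} ∉ τ ✗.
  V = {[delta=echo]}: π^{-1}(V) = {delta, echo} ∉ τ ✗.
  V = {[alfa=bravo], [delta=echo]}: π^{-1}(V) = {alfa, bravo, delta, echo} ∈ τ ✓.
  V = {[charlie], [delta=echo]}: π^{-1}(V) = {charlie, delta, echo} ∉ τ ✗.
  V = {[alfa=bravo], [charlie], [delta=echo]}: π^{-1}(V) = {alfa, bravo, charlie, delta, echo} ∈ τ ✓.
Open sets in the quotient: τ_Q = {{}, {[charlie]}, {[alfa=bravo], [delta=echo]}, {[alfa=bravo], [charlie], [delta=echo]}} (4 elements).
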